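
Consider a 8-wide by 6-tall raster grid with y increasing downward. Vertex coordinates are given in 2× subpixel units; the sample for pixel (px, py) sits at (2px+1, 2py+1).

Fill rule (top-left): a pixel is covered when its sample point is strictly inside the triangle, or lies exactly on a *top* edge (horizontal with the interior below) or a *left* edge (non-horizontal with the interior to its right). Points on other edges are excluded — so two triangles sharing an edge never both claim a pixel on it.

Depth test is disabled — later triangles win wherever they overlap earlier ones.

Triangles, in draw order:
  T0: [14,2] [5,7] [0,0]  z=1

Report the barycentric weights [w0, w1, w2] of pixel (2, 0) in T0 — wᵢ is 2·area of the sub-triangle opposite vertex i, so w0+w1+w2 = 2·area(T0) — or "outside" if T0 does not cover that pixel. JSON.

T0:
  2·area = 88
  edge (14, 2)→(5, 7): d=(-9,5) right/bottom  bias=-1
  edge (5, 7)→(0, 0): d=(-5,-7) top-left  bias=+0
  edge (0, 0)→(14, 2): d=(14,2) right/bottom  bias=-1
    (0,0)@(1, 1): e=[74,2,12] → █
    (1,0)@(3, 1): e=[64,16,8] → █
    (2,0)@(5, 1): e=[54,30,4] → █
    (3,0)@(7, 1): e=[44,44,0] → ·  [on edge]
    (0,1)@(1, 3): e=[56,-8,40] → ·
    (1,1)@(3, 3): e=[46,6,36] → █
    (3,1)@(7, 3): e=[26,34,28] → █
    (4,1)@(9, 3): e=[16,48,24] → █
    (5,1)@(11, 3): e=[6,62,20] → █
    (6,1)@(13, 3): e=[-4,76,16] → ·
    (1,2)@(3, 5): e=[28,-4,64] → ·
    (2,2)@(5, 5): e=[18,10,60] → █
    (2,3)@(5, 7): e=[0,0,88] → ·  [on edge]
  covered (10 px):
    █ █ █ · · · · ·
    · █ █ █ █ █ · ·
    · · █ █ · · · ·
    · · · · · · · ·
    · · · · · · · ·
    · · · · · · · ·

Final: [30,4,54]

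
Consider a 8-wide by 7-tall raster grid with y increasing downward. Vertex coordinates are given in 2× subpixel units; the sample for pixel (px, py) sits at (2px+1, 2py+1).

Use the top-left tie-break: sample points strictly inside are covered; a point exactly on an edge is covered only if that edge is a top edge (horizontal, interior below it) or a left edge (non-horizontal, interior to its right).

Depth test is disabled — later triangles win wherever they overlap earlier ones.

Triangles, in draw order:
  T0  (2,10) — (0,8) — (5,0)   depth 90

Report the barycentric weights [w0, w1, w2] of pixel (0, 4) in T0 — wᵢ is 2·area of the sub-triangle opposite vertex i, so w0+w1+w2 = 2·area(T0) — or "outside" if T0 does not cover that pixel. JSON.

T0:
  2·area = 26
  edge (2, 10)→(0, 8): d=(-2,-2) top-left  bias=+0
  edge (0, 8)→(5, 0): d=(5,-8) top-left  bias=+0
  edge (5, 0)→(2, 10): d=(-3,10) right/bottom  bias=-1
    (1,2)@(3, 5): e=[12,9,5] → X
    (2,2)@(5, 5): e=[16,25,-15] → .
    (0,3)@(1, 7): e=[4,3,19] → X
    (1,3)@(3, 7): e=[8,19,-1] → .
    (0,4)@(1, 9): e=[0,13,13] → X  [on edge]
    (1,4)@(3, 9): e=[4,29,-7] → .
    (0,5)@(1, 11): e=[-4,23,7] → .
    (1,5)@(3, 11): e=[0,39,-13] → .  [on edge]
    (2,6)@(5, 13): e=[0,65,-39] → .  [on edge]
  covered (3 px):
    . . . . . . . .
    . . . . . . . .
    . X . . . . . .
    X . . . . . . .
    X . . . . . . .
    . . . . . . . .
    . . . . . . . .

Final: [13,13,0]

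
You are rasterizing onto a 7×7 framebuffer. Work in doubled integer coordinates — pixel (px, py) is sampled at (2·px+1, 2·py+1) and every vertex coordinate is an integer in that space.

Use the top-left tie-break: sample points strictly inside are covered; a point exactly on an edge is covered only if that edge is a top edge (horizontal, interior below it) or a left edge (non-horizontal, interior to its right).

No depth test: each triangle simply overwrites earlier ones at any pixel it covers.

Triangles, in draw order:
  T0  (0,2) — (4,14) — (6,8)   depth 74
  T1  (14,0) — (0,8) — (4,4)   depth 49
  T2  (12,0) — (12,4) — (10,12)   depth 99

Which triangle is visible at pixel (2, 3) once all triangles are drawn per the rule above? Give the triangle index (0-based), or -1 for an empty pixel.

T0:
  2·area = 48  (B↔C swapped to make it positive)
  edge (0, 2)→(6, 8): d=(6,6) right/bottom  bias=-1
  edge (6, 8)→(4, 14): d=(-2,6) right/bottom  bias=-1
  edge (4, 14)→(0, 2): d=(-4,-12) top-left  bias=+0
    (0,1)@(1, 3): e=[0,40,8] → ·  [on edge]
    (0,2)@(1, 5): e=[12,36,0] → #  [on edge]
    (1,2)@(3, 5): e=[0,24,24] → ·  [on edge]
    (3,2)@(7, 5): e=[-24,0,72] → ·  [on edge]
    (0,3)@(1, 7): e=[24,32,-8] → ·
    (1,3)@(3, 7): e=[12,20,16] → #
    (2,3)@(5, 7): e=[0,8,40] → ·  [on edge]
    (1,4)@(3, 9): e=[24,16,8] → #
    (2,4)@(5, 9): e=[12,4,32] → #
    (3,4)@(7, 9): e=[0,-8,56] → ·  [on edge]
    (1,5)@(3, 11): e=[36,12,0] → #  [on edge]
    (2,5)@(5, 11): e=[24,0,24] → ·  [on edge]
    (4,5)@(9, 11): e=[0,-24,72] → ·  [on edge]
    (5,6)@(11, 13): e=[0,-40,88] → ·  [on edge]
  covered (5 px):
    · · · · · · ·
    · · · · · · ·
    # · · · · · ·
    · # · · · · ·
    · # # · · · ·
    · # · · · · ·
    · · · · · · ·
T1:
  2·area = 24
  edge (14, 0)→(0, 8): d=(-14,8) right/bottom  bias=-1
  edge (0, 8)→(4, 4): d=(4,-4) top-left  bias=+0
  edge (4, 4)→(14, 0): d=(10,-4) top-left  bias=+0
    (3,0)@(7, 1): e=[42,0,-18] → ·  [on edge]
    (2,1)@(5, 3): e=[30,0,-6] → ·  [on edge]
    (3,1)@(7, 3): e=[14,8,2] → #
    (4,1)@(9, 3): e=[-2,16,10] → ·
    (1,2)@(3, 5): e=[18,0,6] → #  [on edge]
    (2,2)@(5, 5): e=[2,8,14] → #
    (3,2)@(7, 5): e=[-14,16,22] → ·
    (0,3)@(1, 7): e=[6,0,18] → #  [on edge]
    (1,3)@(3, 7): e=[-10,8,26] → ·
    (2,3)@(5, 7): e=[-26,16,34] → ·
    (0,4)@(1, 9): e=[-22,8,38] → ·
  covered (4 px):
    · · · · · · ·
    · · · # · · ·
    · # # · · · ·
    # · · · · · ·
    · · · · · · ·
    · · · · · · ·
    · · · · · · ·
T2:
  2·area = 8
  edge (12, 0)→(12, 4): d=(0,4) right/bottom  bias=-1
  edge (12, 4)→(10, 12): d=(-2,8) right/bottom  bias=-1
  edge (10, 12)→(12, 0): d=(2,-12) top-left  bias=+0
    (5,3)@(11, 7): e=[4,2,2] → #
    (6,3)@(13, 7): e=[-4,-14,26] → ·
    (5,4)@(11, 9): e=[4,-2,6] → ·
  covered (1 px):
    · · · · · · ·
    · · · · · · ·
    · · · · · · ·
    · · · · · # ·
    · · · · · · ·
    · · · · · · ·
    · · · · · · ·

Z-buffer (winner per pixel, '.' = empty):
  . . . . . . .
  . . . 1 . . .
  0 1 1 . . . .
  1 0 . . . 2 .
  . 0 0 . . . .
  . 0 . . . . .
  . . . . . . .

Answer: -1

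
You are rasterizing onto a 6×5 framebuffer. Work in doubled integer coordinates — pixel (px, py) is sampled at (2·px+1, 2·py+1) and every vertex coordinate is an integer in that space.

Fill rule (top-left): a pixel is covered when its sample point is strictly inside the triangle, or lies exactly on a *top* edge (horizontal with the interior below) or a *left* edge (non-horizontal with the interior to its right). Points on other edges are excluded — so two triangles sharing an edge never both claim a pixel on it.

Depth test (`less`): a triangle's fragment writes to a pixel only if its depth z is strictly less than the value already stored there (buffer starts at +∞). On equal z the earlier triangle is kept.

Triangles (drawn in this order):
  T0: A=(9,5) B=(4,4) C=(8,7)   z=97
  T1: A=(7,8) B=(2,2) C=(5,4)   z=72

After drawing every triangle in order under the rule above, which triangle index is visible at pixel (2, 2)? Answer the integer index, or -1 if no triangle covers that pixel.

T0:
  2·area = 11  (B↔C swapped to make it positive)
  edge (9, 5)→(8, 7): d=(-1,2) right/bottom  bias=-1
  edge (8, 7)→(4, 4): d=(-4,-3) top-left  bias=+0
  edge (4, 4)→(9, 5): d=(5,1) right/bottom  bias=-1
    (5,0)@(11, 1): e=[0,33,-22] → ·  [on edge]
    (3,2)@(7, 5): e=[4,5,2] → #
    (4,2)@(9, 5): e=[0,11,0] → ·  [on edge]
    (3,3)@(7, 7): e=[2,-3,12] → ·
    (3,4)@(7, 9): e=[0,-11,22] → ·  [on edge]
  covered (1 px):
    · · · · · ·
    · · · · · ·
    · · · # · ·
    · · · · · ·
    · · · · · ·
T1:
  2·area = 8
  edge (7, 8)→(2, 2): d=(-5,-6) top-left  bias=+0
  edge (2, 2)→(5, 4): d=(3,2) right/bottom  bias=-1
  edge (5, 4)→(7, 8): d=(2,4) right/bottom  bias=-1
    (1,1)@(3, 3): e=[1,1,6] → #
    (2,1)@(5, 3): e=[13,-3,-2] → ·
    (1,2)@(3, 5): e=[-9,7,10] → ·
    (2,2)@(5, 5): e=[3,3,2] → #
    (3,2)@(7, 5): e=[15,-1,-6] → ·
    (2,3)@(5, 7): e=[-7,9,6] → ·
  covered (2 px):
    · · · · · ·
    · # · · · ·
    · · # · · ·
    · · · · · ·
    · · · · · ·

Z-buffer (winner per pixel, '.' = empty):
  . . . . . .
  . 1 . . . .
  . . 1 0 . .
  . . . . . .
  . . . . . .

Result: 1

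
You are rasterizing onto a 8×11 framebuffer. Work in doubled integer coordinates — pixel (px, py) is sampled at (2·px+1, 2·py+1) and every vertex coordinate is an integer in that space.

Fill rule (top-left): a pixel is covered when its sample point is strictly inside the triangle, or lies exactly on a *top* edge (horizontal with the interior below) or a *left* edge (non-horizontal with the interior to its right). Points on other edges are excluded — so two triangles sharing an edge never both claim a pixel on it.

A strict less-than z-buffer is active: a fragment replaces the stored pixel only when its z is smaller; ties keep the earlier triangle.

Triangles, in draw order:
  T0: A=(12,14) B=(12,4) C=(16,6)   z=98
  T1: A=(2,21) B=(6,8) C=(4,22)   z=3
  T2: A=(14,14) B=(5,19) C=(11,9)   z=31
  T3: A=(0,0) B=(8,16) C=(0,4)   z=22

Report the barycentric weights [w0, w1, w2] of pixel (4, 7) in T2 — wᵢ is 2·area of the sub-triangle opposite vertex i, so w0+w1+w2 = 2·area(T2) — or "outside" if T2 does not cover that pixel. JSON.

T0:
  2·area = 40
  edge (12, 14)→(12, 4): d=(0,-10) top-left  bias=+0
  edge (12, 4)→(16, 6): d=(4,2) right/bottom  bias=-1
  edge (16, 6)→(12, 14): d=(-4,8) right/bottom  bias=-1
    (6,2)@(13, 5): e=[10,2,28] → #
    (7,2)@(15, 5): e=[30,-2,12] → ·
    (6,3)@(13, 7): e=[10,10,20] → #
    (7,3)@(15, 7): e=[30,6,4] → #
    (6,4)@(13, 9): e=[10,18,12] → #
    (7,4)@(15, 9): e=[30,14,-4] → ·
    (6,5)@(13, 11): e=[10,26,4] → #
    (7,5)@(15, 11): e=[30,22,-12] → ·
    (6,6)@(13, 13): e=[10,34,-4] → ·
  covered (5 px):
    · · · · · · · ·
    · · · · · · · ·
    · · · · · · # ·
    · · · · · · # #
    · · · · · · # ·
    · · · · · · # ·
    · · · · · · · ·
    · · · · · · · ·
    · · · · · · · ·
    · · · · · · · ·
    · · · · · · · ·
T1:
  2·area = 30
  edge (2, 21)→(6, 8): d=(4,-13) top-left  bias=+0
  edge (6, 8)→(4, 22): d=(-2,14) right/bottom  bias=-1
  edge (4, 22)→(2, 21): d=(-2,-1) top-left  bias=+0
    (3,0)@(7, 1): e=[-15,0,45] → ·  [on edge]
    (2,6)@(5, 13): e=[7,4,19] → #
    (3,6)@(7, 13): e=[33,-24,21] → ·
    (2,7)@(5, 15): e=[15,0,15] → ·  [on edge]
    (1,9)@(3, 19): e=[5,20,5] → #
    (2,9)@(5, 19): e=[31,-8,7] → ·
    (1,10)@(3, 21): e=[13,16,1] → #
    (2,10)@(5, 21): e=[39,-12,3] → ·
  covered (3 px):
    · · · · · · · ·
    · · · · · · · ·
    · · · · · · · ·
    · · · · · · · ·
    · · · · · · · ·
    · · · · · · · ·
    · · # · · · · ·
    · · · · · · · ·
    · · · · · · · ·
    · # · · · · · ·
    · # · · · · · ·
T2:
  2·area = 60
  edge (14, 14)→(5, 19): d=(-9,5) right/bottom  bias=-1
  edge (5, 19)→(11, 9): d=(6,-10) top-left  bias=+0
  edge (11, 9)→(14, 14): d=(3,5) right/bottom  bias=-1
    (5,4)@(11, 9): e=[60,0,0] → ·  [on edge]
    (5,5)@(11, 11): e=[42,12,6] → #
    (6,5)@(13, 11): e=[32,32,-4] → ·
    (4,6)@(9, 13): e=[34,4,22] → #
    (6,6)@(13, 13): e=[14,44,2] → #
    (7,6)@(15, 13): e=[4,64,-8] → ·
    (4,7)@(9, 15): e=[16,16,28] → #
    (6,7)@(13, 15): e=[-4,56,8] → ·
    (3,8)@(7, 17): e=[8,8,44] → #
    (4,8)@(9, 17): e=[-2,28,34] → ·
    (5,8)@(11, 17): e=[-12,48,24] → ·
    (2,9)@(5, 19): e=[0,0,60] → ·  [on edge]
  covered (7 px):
    · · · · · · · ·
    · · · · · · · ·
    · · · · · · · ·
    · · · · · · · ·
    · · · · · · · ·
    · · · · · # · ·
    · · · · # # # ·
    · · · · # # · ·
    · · · # · · · ·
    · · · · · · · ·
    · · · · · · · ·
T3:
  2·area = 32
  edge (0, 0)→(8, 16): d=(8,16) right/bottom  bias=-1
  edge (8, 16)→(0, 4): d=(-8,-12) top-left  bias=+0
  edge (0, 4)→(0, 0): d=(0,-4) top-left  bias=+0
    (0,1)@(1, 3): e=[8,20,4] → #
    (1,1)@(3, 3): e=[-24,44,12] → ·
    (0,2)@(1, 5): e=[24,4,4] → #
    (1,2)@(3, 5): e=[-8,28,12] → ·
    (0,3)@(1, 7): e=[40,-12,4] → ·
    (1,3)@(3, 7): e=[8,12,12] → #
    (2,3)@(5, 7): e=[-24,36,20] → ·
    (1,4)@(3, 9): e=[24,-4,12] → ·
    (2,5)@(5, 11): e=[8,4,20] → #
    (3,5)@(7, 11): e=[-24,28,28] → ·
    (2,6)@(5, 13): e=[24,-12,20] → ·
  covered (4 px):
    · · · · · · · ·
    # · · · · · · ·
    # · · · · · · ·
    · # · · · · · ·
    · · · · · · · ·
    · · # · · · · ·
    · · · · · · · ·
    · · · · · · · ·
    · · · · · · · ·
    · · · · · · · ·
    · · · · · · · ·

Result: [16,28,16]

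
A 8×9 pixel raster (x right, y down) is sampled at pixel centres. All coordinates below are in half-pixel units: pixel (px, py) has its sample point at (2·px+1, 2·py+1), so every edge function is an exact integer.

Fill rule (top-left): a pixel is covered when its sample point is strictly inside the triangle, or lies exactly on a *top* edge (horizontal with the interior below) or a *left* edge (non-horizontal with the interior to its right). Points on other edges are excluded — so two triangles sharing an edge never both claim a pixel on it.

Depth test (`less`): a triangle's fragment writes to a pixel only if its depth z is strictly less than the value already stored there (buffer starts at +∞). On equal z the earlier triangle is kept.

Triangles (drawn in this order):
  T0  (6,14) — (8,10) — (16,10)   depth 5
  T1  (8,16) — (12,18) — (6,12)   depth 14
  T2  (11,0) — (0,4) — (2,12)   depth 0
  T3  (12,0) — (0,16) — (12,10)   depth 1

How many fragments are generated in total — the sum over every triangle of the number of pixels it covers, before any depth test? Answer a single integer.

T0:
  2·area = 32
  edge (6, 14)→(8, 10): d=(2,-4) top-left  bias=+0
  edge (8, 10)→(16, 10): d=(8,0) top-left  bias=+0
  edge (16, 10)→(6, 14): d=(-10,4) right/bottom  bias=-1
    (4,5)@(9, 11): e=[6,8,18] → X
    (5,5)@(11, 11): e=[14,8,10] → X
    (6,5)@(13, 11): e=[22,8,2] → X
    (7,5)@(15, 11): e=[30,8,-6] → .
    (3,6)@(7, 13): e=[2,24,6] → X
    (4,6)@(9, 13): e=[10,24,-2] → .
    (5,6)@(11, 13): e=[18,24,-10] → .
    (6,6)@(13, 13): e=[26,24,-18] → .
    (3,7)@(7, 15): e=[6,40,-14] → .
  covered (4 px):
    . . . . . . . .
    . . . . . . . .
    . . . . . . . .
    . . . . . . . .
    . . . . . . . .
    . . . . X X X .
    . . . X . . . .
    . . . . . . . .
    . . . . . . . .
T1:
  2·area = 12  (B↔C swapped to make it positive)
  edge (8, 16)→(6, 12): d=(-2,-4) top-left  bias=+0
  edge (6, 12)→(12, 18): d=(6,6) right/bottom  bias=-1
  edge (12, 18)→(8, 16): d=(-4,-2) top-left  bias=+0
    (0,3)@(1, 7): e=[-10,0,22] → .  [on edge]
    (1,4)@(3, 9): e=[-6,0,18] → .  [on edge]
    (2,5)@(5, 11): e=[-2,0,14] → .  [on edge]
    (3,6)@(7, 13): e=[2,0,10] → .  [on edge]
    (4,7)@(9, 15): e=[6,0,6] → .  [on edge]
    (5,8)@(11, 17): e=[10,0,2] → .  [on edge]
  covered (0 px):
    . . . . . . . .
    . . . . . . . .
    . . . . . . . .
    . . . . . . . .
    . . . . . . . .
    . . . . . . . .
    . . . . . . . .
    . . . . . . . .
    . . . . . . . .
T2:
  2·area = 96  (B↔C swapped to make it positive)
  edge (11, 0)→(2, 12): d=(-9,12) right/bottom  bias=-1
  edge (2, 12)→(0, 4): d=(-2,-8) top-left  bias=+0
  edge (0, 4)→(11, 0): d=(11,-4) top-left  bias=+0
    (4,0)@(9, 1): e=[15,78,3] → X
    (5,0)@(11, 1): e=[-9,94,11] → .
    (1,1)@(3, 3): e=[69,26,1] → X
    (2,1)@(5, 3): e=[45,42,9] → X
    (3,1)@(7, 3): e=[21,58,17] → X
    (4,1)@(9, 3): e=[-3,74,25] → .
    (0,2)@(1, 5): e=[75,6,15] → X
    (4,2)@(9, 5): e=[-21,70,47] → .
    (0,3)@(1, 7): e=[57,2,37] → X
    (3,3)@(7, 7): e=[-15,50,61] → .
    (0,4)@(1, 9): e=[39,-2,59] → .
    (1,4)@(3, 9): e=[15,14,67] → X
  covered (12 px):
    . . . . X . . .
    . X X X . . . .
    X X X X . . . .
    X X X . . . . .
    . X . . . . . .
    . . . . . . . .
    . . . . . . . .
    . . . . . . . .
    . . . . . . . .
T3:
  2·area = 120  (B↔C swapped to make it positive)
  edge (12, 0)→(12, 10): d=(0,10) right/bottom  bias=-1
  edge (12, 10)→(0, 16): d=(-12,6) right/bottom  bias=-1
  edge (0, 16)→(12, 0): d=(12,-16) top-left  bias=+0
    (5,1)@(11, 3): e=[10,90,20] → X
    (6,1)@(13, 3): e=[-10,78,52] → .
    (4,2)@(9, 5): e=[30,78,12] → X
    (6,2)@(13, 5): e=[-10,54,76] → .
    (3,3)@(7, 7): e=[50,66,4] → X
    (6,3)@(13, 7): e=[-10,30,100] → .
    (3,4)@(7, 9): e=[50,42,28] → X
    (6,4)@(13, 9): e=[-10,6,124] → .
    (2,5)@(5, 11): e=[70,30,20] → X
    (5,5)@(11, 11): e=[10,-6,116] → .
    (1,6)@(3, 13): e=[90,18,12] → X
    (3,6)@(7, 13): e=[50,-6,76] → .
  covered (15 px):
    . . . . . . . .
    . . . . . X . .
    . . . . X X . .
    . . . X X X . .
    . . . X X X . .
    . . X X X . . .
    . X X . . . . .
    X . . . . . . .
    . . . . . . . .

Final: 31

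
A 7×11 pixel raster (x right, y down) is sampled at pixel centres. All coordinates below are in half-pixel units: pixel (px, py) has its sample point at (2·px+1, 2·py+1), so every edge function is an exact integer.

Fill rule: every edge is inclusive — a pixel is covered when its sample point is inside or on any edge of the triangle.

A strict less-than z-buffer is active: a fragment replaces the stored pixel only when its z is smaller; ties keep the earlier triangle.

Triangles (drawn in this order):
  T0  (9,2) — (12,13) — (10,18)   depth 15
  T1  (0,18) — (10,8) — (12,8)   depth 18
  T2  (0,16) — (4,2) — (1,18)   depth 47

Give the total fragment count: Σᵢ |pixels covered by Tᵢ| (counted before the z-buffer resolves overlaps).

T0:
  2·area = 37
  edge (9, 2)→(12, 13): d=(3,11) inclusive
  edge (12, 13)→(10, 18): d=(-2,5) inclusive
  edge (10, 18)→(9, 2): d=(-1,-16) inclusive
    (5,5)@(11, 11): e=[5,9,23] → █
    (6,5)@(13, 11): e=[-17,-1,55] → ·
    (5,6)@(11, 13): e=[11,5,21] → █
    (6,6)@(13, 13): e=[-11,-5,53] → ·
    (5,7)@(11, 15): e=[17,1,19] → █
    (6,7)@(13, 15): e=[-5,-9,51] → ·
    (5,8)@(11, 17): e=[23,-3,17] → ·
  covered (3 px):
    · · · · · · ·
    · · · · · · ·
    · · · · · · ·
    · · · · · · ·
    · · · · · · ·
    · · · · · █ ·
    · · · · · █ ·
    · · · · · █ ·
    · · · · · · ·
    · · · · · · ·
    · · · · · · ·
T1:
  2·area = 20
  edge (0, 18)→(10, 8): d=(10,-10) inclusive
  edge (10, 8)→(12, 8): d=(2,0) inclusive
  edge (12, 8)→(0, 18): d=(-12,10) inclusive
    (6,2)@(13, 5): e=[0,-6,26] → ·  [on edge]
    (5,3)@(11, 7): e=[0,-2,22] → ·  [on edge]
    (4,4)@(9, 9): e=[0,2,18] → █  [on edge]
    (5,4)@(11, 9): e=[20,2,-2] → ·
    (3,5)@(7, 11): e=[0,6,14] → █  [on edge]
    (4,5)@(9, 11): e=[20,6,-6] → ·
    (2,6)@(5, 13): e=[0,10,10] → █  [on edge]
    (3,6)@(7, 13): e=[20,10,-10] → ·
    (1,7)@(3, 15): e=[0,14,6] → █  [on edge]
    (2,7)@(5, 15): e=[20,14,-14] → ·
    (0,8)@(1, 17): e=[0,18,2] → █  [on edge]
    (1,8)@(3, 17): e=[20,18,-18] → ·
  covered (5 px):
    · · · · · · ·
    · · · · · · ·
    · · · · · · ·
    · · · · · · ·
    · · · · █ · ·
    · · · █ · · ·
    · · █ · · · ·
    · █ · · · · ·
    █ · · · · · ·
    · · · · · · ·
    · · · · · · ·
T2:
  2·area = 22
  edge (0, 16)→(4, 2): d=(4,-14) inclusive
  edge (4, 2)→(1, 18): d=(-3,16) inclusive
  edge (1, 18)→(0, 16): d=(-1,-2) inclusive
    (1,3)@(3, 7): e=[6,1,15] → █
    (2,3)@(5, 7): e=[34,-31,19] → ·
    (1,4)@(3, 9): e=[14,-5,13] → ·
    (0,6)@(1, 13): e=[2,15,5] → █
    (1,6)@(3, 13): e=[30,-17,9] → ·
    (0,7)@(1, 15): e=[10,9,3] → █
    (1,7)@(3, 15): e=[38,-23,7] → ·
    (0,8)@(1, 17): e=[18,3,1] → █
    (1,8)@(3, 17): e=[46,-29,5] → ·
    (0,9)@(1, 19): e=[26,-3,-1] → ·
  covered (4 px):
    · · · · · · ·
    · · · · · · ·
    · · · · · · ·
    · █ · · · · ·
    · · · · · · ·
    · · · · · · ·
    █ · · · · · ·
    █ · · · · · ·
    █ · · · · · ·
    · · · · · · ·
    · · · · · · ·

Final: 12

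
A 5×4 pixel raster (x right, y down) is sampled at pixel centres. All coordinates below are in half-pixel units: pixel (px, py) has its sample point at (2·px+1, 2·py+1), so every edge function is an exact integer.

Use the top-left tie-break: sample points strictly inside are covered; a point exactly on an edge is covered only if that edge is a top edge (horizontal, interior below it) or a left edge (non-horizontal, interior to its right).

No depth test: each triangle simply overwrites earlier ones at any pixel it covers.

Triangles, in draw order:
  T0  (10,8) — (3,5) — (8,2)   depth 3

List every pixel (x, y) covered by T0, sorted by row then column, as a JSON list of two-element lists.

T0:
  2·area = 36
  edge (10, 8)→(3, 5): d=(-7,-3) top-left  bias=+0
  edge (3, 5)→(8, 2): d=(5,-3) top-left  bias=+0
  edge (8, 2)→(10, 8): d=(2,6) right/bottom  bias=-1
    (3,1)@(7, 3): e=[26,2,8] → █
    (4,1)@(9, 3): e=[32,8,-4] → ·
    (1,2)@(3, 5): e=[0,0,36] → █  [on edge]
    (2,2)@(5, 5): e=[6,6,24] → █
    (4,2)@(9, 5): e=[18,18,0] → ·  [on edge]
    (1,3)@(3, 7): e=[-14,10,40] → ·
    (2,3)@(5, 7): e=[-8,16,28] → ·
    (3,3)@(7, 7): e=[-2,22,16] → ·
    (4,3)@(9, 7): e=[4,28,4] → █
  covered (5 px):
    · · · · ·
    · · · █ ·
    · █ █ █ ·
    · · · · █

Final: [[3,1],[1,2],[2,2],[3,2],[4,3]]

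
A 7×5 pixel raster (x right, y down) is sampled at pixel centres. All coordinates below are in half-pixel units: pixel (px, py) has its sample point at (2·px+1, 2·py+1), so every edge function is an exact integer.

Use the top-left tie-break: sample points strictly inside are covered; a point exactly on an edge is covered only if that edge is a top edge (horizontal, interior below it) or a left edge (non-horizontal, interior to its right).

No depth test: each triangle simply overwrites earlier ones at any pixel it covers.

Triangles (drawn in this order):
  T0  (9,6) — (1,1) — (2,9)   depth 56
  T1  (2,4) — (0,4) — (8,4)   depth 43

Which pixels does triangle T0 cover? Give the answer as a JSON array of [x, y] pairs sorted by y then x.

T0:
  2·area = 59  (B↔C swapped to make it positive)
  edge (9, 6)→(2, 9): d=(-7,3) right/bottom  bias=-1
  edge (2, 9)→(1, 1): d=(-1,-8) top-left  bias=+0
  edge (1, 1)→(9, 6): d=(8,5) right/bottom  bias=-1
    (0,0)@(1, 1): e=[59,0,0] → .  [on edge]
    (1,1)@(3, 3): e=[39,14,6] → X
    (2,1)@(5, 3): e=[33,30,-4] → .
    (1,2)@(3, 5): e=[25,12,22] → X
    (2,2)@(5, 5): e=[19,28,12] → X
    (3,2)@(7, 5): e=[13,44,2] → X
    (4,2)@(9, 5): e=[7,60,-8] → .
    (1,3)@(3, 7): e=[11,10,38] → X
    (3,3)@(7, 7): e=[-1,42,18] → .
    (1,4)@(3, 9): e=[-3,8,54] → .
    (2,4)@(5, 9): e=[-9,24,44] → .
  covered (6 px):
    . . . . . . .
    . X . . . . .
    . X X X . . .
    . X X . . . .
    . . . . . . .
T1:
  degenerate (2·area = 0) — covers nothing

Final: [[1,1],[1,2],[2,2],[3,2],[1,3],[2,3]]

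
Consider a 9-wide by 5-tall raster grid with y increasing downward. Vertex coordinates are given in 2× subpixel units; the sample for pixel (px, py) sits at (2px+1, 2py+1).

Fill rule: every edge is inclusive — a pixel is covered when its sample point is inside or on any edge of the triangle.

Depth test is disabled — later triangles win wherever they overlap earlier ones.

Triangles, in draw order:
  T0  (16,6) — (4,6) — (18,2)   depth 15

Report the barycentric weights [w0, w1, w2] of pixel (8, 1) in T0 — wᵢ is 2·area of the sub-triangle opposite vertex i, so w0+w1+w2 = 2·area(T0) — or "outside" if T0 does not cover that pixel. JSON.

T0:
  2·area = 48
  edge (16, 6)→(4, 6): d=(-12,0) inclusive
  edge (4, 6)→(18, 2): d=(14,-4) inclusive
  edge (18, 2)→(16, 6): d=(-2,4) inclusive
    (7,1)@(15, 3): e=[36,2,10] → X
    (8,1)@(17, 3): e=[36,10,2] → X
    (4,2)@(9, 5): e=[12,6,30] → X
    (5,2)@(11, 5): e=[12,14,22] → X
    (6,2)@(13, 5): e=[12,22,14] → X
    (8,2)@(17, 5): e=[12,38,-2] → .
    (4,3)@(9, 7): e=[-12,34,26] → .
    (5,3)@(11, 7): e=[-12,42,18] → .
    (6,3)@(13, 7): e=[-12,50,10] → .
    (7,3)@(15, 7): e=[-12,58,2] → .
  covered (6 px):
    . . . . . . . . .
    . . . . . . . X X
    . . . . X X X X .
    . . . . . . . . .
    . . . . . . . . .

Result: [10,2,36]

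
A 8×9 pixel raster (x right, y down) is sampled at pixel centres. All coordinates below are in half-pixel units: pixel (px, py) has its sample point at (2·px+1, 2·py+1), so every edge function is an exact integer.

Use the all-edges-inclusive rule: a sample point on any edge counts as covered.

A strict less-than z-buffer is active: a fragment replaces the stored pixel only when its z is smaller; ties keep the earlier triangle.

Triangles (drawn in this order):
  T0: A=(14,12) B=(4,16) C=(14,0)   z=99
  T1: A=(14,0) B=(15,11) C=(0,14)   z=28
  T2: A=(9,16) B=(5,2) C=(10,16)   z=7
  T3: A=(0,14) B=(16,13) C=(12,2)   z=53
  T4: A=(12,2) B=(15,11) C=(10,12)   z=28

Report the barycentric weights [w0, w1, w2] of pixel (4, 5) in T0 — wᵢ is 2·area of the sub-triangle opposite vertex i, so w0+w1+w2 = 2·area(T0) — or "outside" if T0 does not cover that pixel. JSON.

T0:
  2·area = 120
  edge (14, 12)→(4, 16): d=(-10,4) inclusive
  edge (4, 16)→(14, 0): d=(10,-16) inclusive
  edge (14, 0)→(14, 12): d=(0,12) inclusive
    (6,1)@(13, 3): e=[94,14,12] → #
    (7,1)@(15, 3): e=[86,46,-12] → ·
    (5,2)@(11, 5): e=[82,2,36] → #
    (7,2)@(15, 5): e=[66,66,-12] → ·
    (5,3)@(11, 7): e=[62,22,36] → #
    (7,3)@(15, 7): e=[46,86,-12] → ·
    (4,4)@(9, 9): e=[50,10,60] → #
    (7,4)@(15, 9): e=[26,106,-12] → ·
    (4,5)@(9, 11): e=[30,30,60] → #
    (7,5)@(15, 11): e=[6,126,-12] → ·
    (3,6)@(7, 13): e=[18,18,84] → #
    (6,6)@(13, 13): e=[-6,114,12] → ·
  covered (15 px):
    · · · · · · · ·
    · · · · · · # ·
    · · · · · # # ·
    · · · · · # # ·
    · · · · # # # ·
    · · · · # # # ·
    · · · # # # · ·
    · · # · · · · ·
    · · · · · · · ·
T1:
  2·area = 168
  edge (14, 0)→(15, 11): d=(1,11) inclusive
  edge (15, 11)→(0, 14): d=(-15,3) inclusive
  edge (0, 14)→(14, 0): d=(14,-14) inclusive
    (6,0)@(13, 1): e=[12,156,0] → #  [on edge]
    (7,0)@(15, 1): e=[-10,150,28] → ·
    (5,1)@(11, 3): e=[36,132,0] → #  [on edge]
    (7,1)@(15, 3): e=[-8,120,56] → ·
    (4,2)@(9, 5): e=[60,108,0] → #  [on edge]
    (7,2)@(15, 5): e=[-6,90,84] → ·
    (3,3)@(7, 7): e=[84,84,0] → #  [on edge]
    (7,3)@(15, 7): e=[-4,60,112] → ·
    (2,4)@(5, 9): e=[108,60,0] → #  [on edge]
    (7,4)@(15, 9): e=[-2,30,140] → ·
    (1,5)@(3, 11): e=[132,36,0] → #  [on edge]
    (7,5)@(15, 11): e=[0,0,168] → #  [on edge]
    (0,6)@(1, 13): e=[156,12,0] → #  [on edge]
    (2,6)@(5, 13): e=[112,0,56] → #  [on edge]
  covered (25 px):
    · · · · · · # ·
    · · · · · # # ·
    · · · · # # # ·
    · · · # # # # ·
    · · # # # # # ·
    · # # # # # # #
    # # # · · · · ·
    · · · · · · · ·
    · · · · · · · ·
T2:
  2·area = 14
  edge (9, 16)→(5, 2): d=(-4,-14) inclusive
  edge (5, 2)→(10, 16): d=(5,14) inclusive
  edge (10, 16)→(9, 16): d=(-1,0) inclusive
    (3,4)@(7, 9): e=[0,7,7] → #  [on edge]
    (4,4)@(9, 9): e=[28,-21,7] → ·
    (3,5)@(7, 11): e=[-8,17,5] → ·
    (4,7)@(9, 15): e=[4,9,1] → #
    (5,7)@(11, 15): e=[32,-19,1] → ·
    (4,8)@(9, 17): e=[-4,19,-1] → ·
  covered (2 px):
    · · · · · · · ·
    · · · · · · · ·
    · · · · · · · ·
    · · · · · · · ·
    · · · # · · · ·
    · · · · · · · ·
    · · · · · · · ·
    · · · · # · · ·
    · · · · · · · ·
T3:
  2·area = 180  (B↔C swapped to make it positive)
  edge (0, 14)→(12, 2): d=(12,-12) inclusive
  edge (12, 2)→(16, 13): d=(4,11) inclusive
  edge (16, 13)→(0, 14): d=(-16,1) inclusive
    (6,0)@(13, 1): e=[0,-15,195] → ·  [on edge]
    (5,1)@(11, 3): e=[0,15,165] → #  [on edge]
    (6,1)@(13, 3): e=[24,-7,163] → ·
    (4,2)@(9, 5): e=[0,45,135] → #  [on edge]
    (6,2)@(13, 5): e=[48,1,131] → #
    (7,2)@(15, 5): e=[72,-21,129] → ·
    (3,3)@(7, 7): e=[0,75,105] → #  [on edge]
    (7,3)@(15, 7): e=[96,-13,97] → ·
    (2,4)@(5, 9): e=[0,105,75] → #  [on edge]
    (7,4)@(15, 9): e=[120,-5,65] → ·
    (1,5)@(3, 11): e=[0,135,45] → #  [on edge]
    (7,5)@(15, 11): e=[144,3,33] → #
    (0,6)@(1, 13): e=[0,165,15] → #  [on edge]
  covered (28 px):
    · · · · · · · ·
    · · · · · # · ·
    · · · · # # # ·
    · · · # # # # ·
    · · # # # # # ·
    · # # # # # # #
    # # # # # # # #
    · · · · · · · ·
    · · · · · · · ·
T4:
  2·area = 48
  edge (12, 2)→(15, 11): d=(3,9) inclusive
  edge (15, 11)→(10, 12): d=(-5,1) inclusive
  edge (10, 12)→(12, 2): d=(2,-10) inclusive
    (6,2)@(13, 5): e=[0,32,16] → #  [on edge]
    (7,2)@(15, 5): e=[-18,30,36] → ·
    (5,3)@(11, 7): e=[24,24,0] → #  [on edge]
    (7,3)@(15, 7): e=[-12,20,40] → ·
    (5,4)@(11, 9): e=[30,14,4] → #
    (7,4)@(15, 9): e=[-6,10,44] → ·
    (5,5)@(11, 11): e=[36,4,8] → #
    (7,5)@(15, 11): e=[0,0,48] → #  [on edge]
    (2,6)@(5, 13): e=[96,0,-48] → ·  [on edge]
    (5,6)@(11, 13): e=[42,-6,12] → ·
    (6,6)@(13, 13): e=[24,-8,32] → ·
    (7,6)@(15, 13): e=[6,-10,52] → ·
    (4,8)@(9, 17): e=[72,-24,0] → ·  [on edge]
  covered (8 px):
    · · · · · · · ·
    · · · · · · · ·
    · · · · · · # ·
    · · · · · # # ·
    · · · · · # # ·
    · · · · · # # #
    · · · · · · · ·
    · · · · · · · ·
    · · · · · · · ·

Final: [30,60,30]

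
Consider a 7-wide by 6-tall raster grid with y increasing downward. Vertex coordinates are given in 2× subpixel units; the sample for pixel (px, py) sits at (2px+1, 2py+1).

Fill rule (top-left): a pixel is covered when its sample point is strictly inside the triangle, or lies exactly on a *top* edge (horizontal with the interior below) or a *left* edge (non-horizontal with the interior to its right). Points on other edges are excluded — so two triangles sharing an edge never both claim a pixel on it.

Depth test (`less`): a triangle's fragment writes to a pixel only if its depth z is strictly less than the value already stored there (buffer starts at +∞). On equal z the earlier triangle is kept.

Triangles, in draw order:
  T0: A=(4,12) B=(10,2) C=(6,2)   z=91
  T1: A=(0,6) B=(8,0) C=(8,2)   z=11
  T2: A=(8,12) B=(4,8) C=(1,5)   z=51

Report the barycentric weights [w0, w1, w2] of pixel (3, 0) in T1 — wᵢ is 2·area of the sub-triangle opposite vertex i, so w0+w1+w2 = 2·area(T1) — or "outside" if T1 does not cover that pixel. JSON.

T0:
  2·area = 40  (B↔C swapped to make it positive)
  edge (4, 12)→(6, 2): d=(2,-10) top-left  bias=+0
  edge (6, 2)→(10, 2): d=(4,0) top-left  bias=+0
  edge (10, 2)→(4, 12): d=(-6,10) right/bottom  bias=-1
    (3,1)@(7, 3): e=[12,4,24] → X
    (4,1)@(9, 3): e=[32,4,4] → X
    (5,1)@(11, 3): e=[52,4,-16] → .
    (3,2)@(7, 5): e=[16,12,12] → X
    (4,2)@(9, 5): e=[36,12,-8] → .
    (2,3)@(5, 7): e=[0,20,20] → X  [on edge]
    (3,3)@(7, 7): e=[20,20,0] → .  [on edge]
    (2,4)@(5, 9): e=[4,28,8] → X
    (3,4)@(7, 9): e=[24,28,-12] → .
    (2,5)@(5, 11): e=[8,36,-4] → .
  covered (5 px):
    . . . . . . .
    . . . X X . .
    . . . X . . .
    . . X . . . .
    . . X . . . .
    . . . . . . .
T1:
  2·area = 16
  edge (0, 6)→(8, 0): d=(8,-6) top-left  bias=+0
  edge (8, 0)→(8, 2): d=(0,2) right/bottom  bias=-1
  edge (8, 2)→(0, 6): d=(-8,4) right/bottom  bias=-1
    (3,0)@(7, 1): e=[2,2,12] → X
    (4,0)@(9, 1): e=[14,-2,4] → .
    (2,1)@(5, 3): e=[6,6,4] → X
    (3,1)@(7, 3): e=[18,2,-4] → .
    (2,2)@(5, 5): e=[22,6,-12] → .
  covered (2 px):
    . . . X . . .
    . . X . . . .
    . . . . . . .
    . . . . . . .
    . . . . . . .
    . . . . . . .
T2:
  degenerate (2·area = 0) — covers nothing

Answer: [2,12,2]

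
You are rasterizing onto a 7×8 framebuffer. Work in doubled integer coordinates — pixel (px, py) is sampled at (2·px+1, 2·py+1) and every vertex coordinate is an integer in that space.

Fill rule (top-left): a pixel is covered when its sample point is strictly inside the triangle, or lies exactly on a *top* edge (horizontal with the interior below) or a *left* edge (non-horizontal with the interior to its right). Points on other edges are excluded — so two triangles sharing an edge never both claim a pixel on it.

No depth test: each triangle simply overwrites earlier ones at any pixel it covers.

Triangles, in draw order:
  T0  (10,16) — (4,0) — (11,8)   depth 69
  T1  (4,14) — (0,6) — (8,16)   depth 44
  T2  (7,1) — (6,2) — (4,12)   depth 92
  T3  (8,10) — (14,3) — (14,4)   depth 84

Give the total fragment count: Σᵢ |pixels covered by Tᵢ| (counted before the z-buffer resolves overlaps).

T0:
  2·area = 64
  edge (10, 16)→(4, 0): d=(-6,-16) top-left  bias=+0
  edge (4, 0)→(11, 8): d=(7,8) right/bottom  bias=-1
  edge (11, 8)→(10, 16): d=(-1,8) right/bottom  bias=-1
    (3,2)@(7, 5): e=[18,11,35] → #
    (4,2)@(9, 5): e=[50,-5,19] → ·
    (3,3)@(7, 7): e=[6,25,33] → #
    (4,3)@(9, 7): e=[38,9,17] → #
    (5,3)@(11, 7): e=[70,-7,1] → ·
    (3,4)@(7, 9): e=[-6,39,31] → ·
    (4,4)@(9, 9): e=[26,23,15] → #
    (5,4)@(11, 9): e=[58,7,-1] → ·
    (4,5)@(9, 11): e=[14,37,13] → #
    (5,5)@(11, 11): e=[46,21,-3] → ·
    (4,6)@(9, 13): e=[2,51,11] → #
    (5,6)@(11, 13): e=[34,35,-5] → ·
  covered (6 px):
    · · · · · · ·
    · · · · · · ·
    · · · # · · ·
    · · · # # · ·
    · · · · # · ·
    · · · · # · ·
    · · · · # · ·
    · · · · · · ·
T1:
  2·area = 24
  edge (4, 14)→(0, 6): d=(-4,-8) top-left  bias=+0
  edge (0, 6)→(8, 16): d=(8,10) right/bottom  bias=-1
  edge (8, 16)→(4, 14): d=(-4,-2) top-left  bias=+0
    (1,5)@(3, 11): e=[4,10,10] → #
    (2,5)@(5, 11): e=[20,-10,14] → ·
    (1,6)@(3, 13): e=[-4,26,2] → ·
    (2,6)@(5, 13): e=[12,6,6] → #
    (3,6)@(7, 13): e=[28,-14,10] → ·
    (2,7)@(5, 15): e=[4,22,-2] → ·
    (3,7)@(7, 15): e=[20,2,2] → #
    (4,7)@(9, 15): e=[36,-18,6] → ·
  covered (3 px):
    · · · · · · ·
    · · · · · · ·
    · · · · · · ·
    · · · · · · ·
    · · · · · · ·
    · # · · · · ·
    · · # · · · ·
    · · · # · · ·
T2:
  2·area = 8  (B↔C swapped to make it positive)
  edge (7, 1)→(4, 12): d=(-3,11) right/bottom  bias=-1
  edge (4, 12)→(6, 2): d=(2,-10) top-left  bias=+0
  edge (6, 2)→(7, 1): d=(1,-1) top-left  bias=+0
    (3,0)@(7, 1): e=[0,8,0] → ·  [on edge]
    (2,1)@(5, 3): e=[16,-8,0] → ·  [on edge]
    (1,2)@(3, 5): e=[32,-24,0] → ·  [on edge]
    (0,3)@(1, 7): e=[48,-40,0] → ·  [on edge]
    (2,3)@(5, 7): e=[4,0,4] → #  [on edge]
    (3,3)@(7, 7): e=[-18,20,6] → ·
    (2,4)@(5, 9): e=[-2,4,6] → ·
  covered (1 px):
    · · · · · · ·
    · · · · · · ·
    · · · · · · ·
    · · # · · · ·
    · · · · · · ·
    · · · · · · ·
    · · · · · · ·
    · · · · · · ·
T3:
  2·area = 6
  edge (8, 10)→(14, 3): d=(6,-7) top-left  bias=+0
  edge (14, 3)→(14, 4): d=(0,1) right/bottom  bias=-1
  edge (14, 4)→(8, 10): d=(-6,6) right/bottom  bias=-1
    (6,2)@(13, 5): e=[5,1,0] → ·  [on edge]
    (5,3)@(11, 7): e=[3,3,0] → ·  [on edge]
    (4,4)@(9, 9): e=[1,5,0] → ·  [on edge]
    (3,5)@(7, 11): e=[-1,7,0] → ·  [on edge]
    (2,6)@(5, 13): e=[-3,9,0] → ·  [on edge]
    (1,7)@(3, 15): e=[-5,11,0] → ·  [on edge]
  covered (0 px):
    · · · · · · ·
    · · · · · · ·
    · · · · · · ·
    · · · · · · ·
    · · · · · · ·
    · · · · · · ·
    · · · · · · ·
    · · · · · · ·

Final: 10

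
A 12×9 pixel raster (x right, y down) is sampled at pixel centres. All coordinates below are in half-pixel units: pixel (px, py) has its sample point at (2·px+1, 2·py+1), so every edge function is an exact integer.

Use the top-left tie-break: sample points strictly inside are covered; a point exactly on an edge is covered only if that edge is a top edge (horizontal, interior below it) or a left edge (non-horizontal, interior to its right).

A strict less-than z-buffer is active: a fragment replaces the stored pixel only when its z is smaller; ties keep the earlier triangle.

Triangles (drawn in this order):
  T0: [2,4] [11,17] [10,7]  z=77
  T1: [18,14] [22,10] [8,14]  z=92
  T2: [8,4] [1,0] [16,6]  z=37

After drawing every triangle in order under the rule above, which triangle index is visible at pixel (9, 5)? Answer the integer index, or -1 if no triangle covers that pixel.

T0:
  2·area = 77  (B↔C swapped to make it positive)
  edge (2, 4)→(10, 7): d=(8,3) right/bottom  bias=-1
  edge (10, 7)→(11, 17): d=(1,10) right/bottom  bias=-1
  edge (11, 17)→(2, 4): d=(-9,-13) top-left  bias=+0
    (1,2)@(3, 5): e=[5,68,4] → #
    (2,2)@(5, 5): e=[-1,48,30] → ·
    (1,3)@(3, 7): e=[21,70,-14] → ·
    (2,3)@(5, 7): e=[15,50,12] → #
    (3,3)@(7, 7): e=[9,30,38] → #
    (4,3)@(9, 7): e=[3,10,64] → #
    (5,3)@(11, 7): e=[-3,-10,90] → ·
    (2,4)@(5, 9): e=[31,52,-6] → ·
    (3,4)@(7, 9): e=[25,32,20] → #
    (5,4)@(11, 9): e=[13,-8,72] → ·
    (3,5)@(7, 11): e=[41,34,2] → #
    (5,5)@(11, 11): e=[29,-6,54] → ·
    (5,8)@(11, 17): e=[77,0,0] → ·  [on edge]
  covered (9 px):
    · · · · · · · · · · · ·
    · · · · · · · · · · · ·
    · # · · · · · · · · · ·
    · · # # # · · · · · · ·
    · · · # # · · · · · · ·
    · · · # # · · · · · · ·
    · · · · # · · · · · · ·
    · · · · · · · · · · · ·
    · · · · · · · · · · · ·
T1:
  2·area = 40  (B↔C swapped to make it positive)
  edge (18, 14)→(8, 14): d=(-10,0) right/bottom  bias=-1
  edge (8, 14)→(22, 10): d=(14,-4) top-left  bias=+0
  edge (22, 10)→(18, 14): d=(-4,4) right/bottom  bias=-1
    (11,4)@(23, 9): e=[50,-10,0] → ·  [on edge]
    (9,5)@(19, 11): e=[30,2,8] → #
    (10,5)@(21, 11): e=[30,10,0] → ·  [on edge]
    (6,6)@(13, 13): e=[10,6,24] → #
    (7,6)@(15, 13): e=[10,14,16] → #
    (8,6)@(17, 13): e=[10,22,8] → #
    (9,6)@(19, 13): e=[10,30,0] → ·  [on edge]
    (6,7)@(13, 15): e=[-10,34,16] → ·
    (7,7)@(15, 15): e=[-10,42,8] → ·
    (8,7)@(17, 15): e=[-10,50,0] → ·  [on edge]
    (7,8)@(15, 17): e=[-30,70,0] → ·  [on edge]
  covered (4 px):
    · · · · · · · · · · · ·
    · · · · · · · · · · · ·
    · · · · · · · · · · · ·
    · · · · · · · · · · · ·
    · · · · · · · · · · · ·
    · · · · · · · · · # · ·
    · · · · · · # # # · · ·
    · · · · · · · · · · · ·
    · · · · · · · · · · · ·
T2:
  2·area = 18
  edge (8, 4)→(1, 0): d=(-7,-4) top-left  bias=+0
  edge (1, 0)→(16, 6): d=(15,6) right/bottom  bias=-1
  edge (16, 6)→(8, 4): d=(-8,-2) top-left  bias=+0
    (1,0)@(3, 1): e=[1,3,14] → #
    (2,0)@(5, 1): e=[9,-9,18] → ·
    (1,1)@(3, 3): e=[-13,33,-2] → ·
    (3,1)@(7, 3): e=[3,9,6] → #
    (4,1)@(9, 3): e=[11,-3,10] → ·
    (3,2)@(7, 5): e=[-11,39,-10] → ·
    (6,2)@(13, 5): e=[13,3,2] → #
    (7,2)@(15, 5): e=[21,-9,6] → ·
    (6,3)@(13, 7): e=[-1,33,-14] → ·
  covered (3 px):
    · # · · · · · · · · · ·
    · · · # · · · · · · · ·
    · · · · · · # · · · · ·
    · · · · · · · · · · · ·
    · · · · · · · · · · · ·
    · · · · · · · · · · · ·
    · · · · · · · · · · · ·
    · · · · · · · · · · · ·
    · · · · · · · · · · · ·

Z-buffer (winner per pixel, '.' = empty):
  . 2 . . . . . . . . . .
  . . . 2 . . . . . . . .
  . 0 . . . . 2 . . . . .
  . . 0 0 0 . . . . . . .
  . . . 0 0 . . . . . . .
  . . . 0 0 . . . . 1 . .
  . . . . 0 . 1 1 1 . . .
  . . . . . . . . . . . .
  . . . . . . . . . . . .

Result: 1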